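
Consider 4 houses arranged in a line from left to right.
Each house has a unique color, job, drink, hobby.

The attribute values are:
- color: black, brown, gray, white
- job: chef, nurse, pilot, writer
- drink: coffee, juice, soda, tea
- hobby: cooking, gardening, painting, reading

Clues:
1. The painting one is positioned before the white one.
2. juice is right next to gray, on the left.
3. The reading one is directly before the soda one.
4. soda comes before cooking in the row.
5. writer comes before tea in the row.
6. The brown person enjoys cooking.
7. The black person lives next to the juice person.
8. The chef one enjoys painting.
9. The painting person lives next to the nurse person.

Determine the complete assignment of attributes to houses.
Solution:

House | Color | Job | Drink | Hobby
-----------------------------------
  1   | black | chef | coffee | painting
  2   | white | nurse | juice | reading
  3   | gray | writer | soda | gardening
  4   | brown | pilot | tea | cooking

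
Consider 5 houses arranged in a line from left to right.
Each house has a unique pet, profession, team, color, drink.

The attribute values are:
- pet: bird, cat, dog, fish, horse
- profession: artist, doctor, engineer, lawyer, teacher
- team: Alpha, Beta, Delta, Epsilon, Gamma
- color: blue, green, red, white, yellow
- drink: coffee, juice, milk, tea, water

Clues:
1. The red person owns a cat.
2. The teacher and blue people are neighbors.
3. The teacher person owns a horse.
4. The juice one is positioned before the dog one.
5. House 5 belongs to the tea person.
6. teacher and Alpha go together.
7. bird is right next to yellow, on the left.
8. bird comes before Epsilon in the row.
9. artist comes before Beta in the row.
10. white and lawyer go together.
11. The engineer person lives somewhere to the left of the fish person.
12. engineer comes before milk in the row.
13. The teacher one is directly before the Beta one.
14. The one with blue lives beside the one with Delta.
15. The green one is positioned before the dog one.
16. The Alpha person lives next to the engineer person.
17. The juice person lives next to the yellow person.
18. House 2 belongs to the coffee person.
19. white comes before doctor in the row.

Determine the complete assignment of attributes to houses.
Solution:

House | Pet | Profession | Team | Color | Drink
-----------------------------------------------
  1   | bird | artist | Gamma | green | juice
  2   | horse | teacher | Alpha | yellow | coffee
  3   | dog | engineer | Beta | blue | water
  4   | fish | lawyer | Delta | white | milk
  5   | cat | doctor | Epsilon | red | tea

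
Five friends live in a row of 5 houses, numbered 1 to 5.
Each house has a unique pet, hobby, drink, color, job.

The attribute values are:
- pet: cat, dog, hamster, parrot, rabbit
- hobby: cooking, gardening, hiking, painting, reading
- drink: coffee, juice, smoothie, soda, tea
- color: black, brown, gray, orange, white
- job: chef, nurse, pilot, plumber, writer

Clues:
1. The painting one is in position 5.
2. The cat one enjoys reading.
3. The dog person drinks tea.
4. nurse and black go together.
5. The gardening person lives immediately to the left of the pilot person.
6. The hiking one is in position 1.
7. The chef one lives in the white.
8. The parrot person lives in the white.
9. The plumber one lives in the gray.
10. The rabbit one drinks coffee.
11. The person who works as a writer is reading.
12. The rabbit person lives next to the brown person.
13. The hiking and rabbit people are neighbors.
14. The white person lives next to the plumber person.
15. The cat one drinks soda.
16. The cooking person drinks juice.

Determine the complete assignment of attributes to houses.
Solution:

House | Pet | Hobby | Drink | Color | Job
-----------------------------------------
  1   | parrot | hiking | smoothie | white | chef
  2   | rabbit | gardening | coffee | gray | plumber
  3   | hamster | cooking | juice | brown | pilot
  4   | cat | reading | soda | orange | writer
  5   | dog | painting | tea | black | nurse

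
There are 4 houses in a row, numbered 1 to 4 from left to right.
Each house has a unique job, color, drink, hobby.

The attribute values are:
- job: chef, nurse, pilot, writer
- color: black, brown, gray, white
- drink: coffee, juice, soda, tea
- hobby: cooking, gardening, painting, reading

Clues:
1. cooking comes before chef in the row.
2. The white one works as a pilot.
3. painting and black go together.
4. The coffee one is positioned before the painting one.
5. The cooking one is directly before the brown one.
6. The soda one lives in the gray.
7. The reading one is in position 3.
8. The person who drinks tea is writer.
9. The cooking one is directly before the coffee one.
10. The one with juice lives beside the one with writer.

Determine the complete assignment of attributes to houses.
Solution:

House | Job | Color | Drink | Hobby
-----------------------------------
  1   | nurse | gray | soda | cooking
  2   | chef | brown | coffee | gardening
  3   | pilot | white | juice | reading
  4   | writer | black | tea | painting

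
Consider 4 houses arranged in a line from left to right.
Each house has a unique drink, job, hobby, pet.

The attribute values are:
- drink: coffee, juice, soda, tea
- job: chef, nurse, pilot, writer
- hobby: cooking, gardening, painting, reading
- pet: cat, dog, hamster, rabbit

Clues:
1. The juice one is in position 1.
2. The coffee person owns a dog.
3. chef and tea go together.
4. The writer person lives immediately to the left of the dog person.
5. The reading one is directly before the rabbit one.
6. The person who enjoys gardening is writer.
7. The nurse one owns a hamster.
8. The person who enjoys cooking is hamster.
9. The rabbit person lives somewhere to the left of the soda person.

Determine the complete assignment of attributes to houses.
Solution:

House | Drink | Job | Hobby | Pet
---------------------------------
  1   | juice | writer | gardening | cat
  2   | coffee | pilot | reading | dog
  3   | tea | chef | painting | rabbit
  4   | soda | nurse | cooking | hamster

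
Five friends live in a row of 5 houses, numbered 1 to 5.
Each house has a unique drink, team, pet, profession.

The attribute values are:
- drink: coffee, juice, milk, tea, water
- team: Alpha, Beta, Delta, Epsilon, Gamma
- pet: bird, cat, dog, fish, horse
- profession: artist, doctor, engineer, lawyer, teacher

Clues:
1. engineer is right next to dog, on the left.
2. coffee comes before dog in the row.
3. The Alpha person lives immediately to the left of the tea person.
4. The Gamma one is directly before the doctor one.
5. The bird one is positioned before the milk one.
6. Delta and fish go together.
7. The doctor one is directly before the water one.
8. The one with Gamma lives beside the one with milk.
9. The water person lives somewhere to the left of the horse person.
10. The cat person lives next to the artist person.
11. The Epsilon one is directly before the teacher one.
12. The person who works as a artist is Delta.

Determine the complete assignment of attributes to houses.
Solution:

House | Drink | Team | Pet | Profession
---------------------------------------
  1   | coffee | Gamma | bird | engineer
  2   | milk | Epsilon | dog | doctor
  3   | water | Alpha | cat | teacher
  4   | tea | Delta | fish | artist
  5   | juice | Beta | horse | lawyer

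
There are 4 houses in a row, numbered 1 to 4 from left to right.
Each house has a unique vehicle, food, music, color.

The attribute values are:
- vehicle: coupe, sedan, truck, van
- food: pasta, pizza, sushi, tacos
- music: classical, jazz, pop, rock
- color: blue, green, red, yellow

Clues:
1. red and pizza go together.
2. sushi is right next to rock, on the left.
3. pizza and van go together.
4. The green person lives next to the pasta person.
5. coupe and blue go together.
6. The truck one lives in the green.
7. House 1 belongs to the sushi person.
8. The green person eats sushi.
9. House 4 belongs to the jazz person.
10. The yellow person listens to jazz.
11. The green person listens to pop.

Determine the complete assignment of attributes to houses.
Solution:

House | Vehicle | Food | Music | Color
--------------------------------------
  1   | truck | sushi | pop | green
  2   | coupe | pasta | rock | blue
  3   | van | pizza | classical | red
  4   | sedan | tacos | jazz | yellow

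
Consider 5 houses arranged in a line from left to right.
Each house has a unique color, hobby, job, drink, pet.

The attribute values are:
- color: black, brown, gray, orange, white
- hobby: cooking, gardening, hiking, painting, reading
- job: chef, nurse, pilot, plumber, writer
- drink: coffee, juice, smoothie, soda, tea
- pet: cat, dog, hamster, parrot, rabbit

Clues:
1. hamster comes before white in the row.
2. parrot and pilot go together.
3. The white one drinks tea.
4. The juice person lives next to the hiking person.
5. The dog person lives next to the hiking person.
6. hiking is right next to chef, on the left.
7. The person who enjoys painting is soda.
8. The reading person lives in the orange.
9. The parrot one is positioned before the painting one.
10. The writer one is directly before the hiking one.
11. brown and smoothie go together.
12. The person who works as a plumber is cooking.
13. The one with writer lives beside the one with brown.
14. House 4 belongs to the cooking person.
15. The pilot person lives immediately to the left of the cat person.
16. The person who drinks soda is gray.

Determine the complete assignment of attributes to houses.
Solution:

House | Color | Hobby | Job | Drink | Pet
-----------------------------------------
  1   | orange | reading | writer | juice | dog
  2   | brown | hiking | pilot | smoothie | parrot
  3   | gray | painting | chef | soda | cat
  4   | black | cooking | plumber | coffee | hamster
  5   | white | gardening | nurse | tea | rabbit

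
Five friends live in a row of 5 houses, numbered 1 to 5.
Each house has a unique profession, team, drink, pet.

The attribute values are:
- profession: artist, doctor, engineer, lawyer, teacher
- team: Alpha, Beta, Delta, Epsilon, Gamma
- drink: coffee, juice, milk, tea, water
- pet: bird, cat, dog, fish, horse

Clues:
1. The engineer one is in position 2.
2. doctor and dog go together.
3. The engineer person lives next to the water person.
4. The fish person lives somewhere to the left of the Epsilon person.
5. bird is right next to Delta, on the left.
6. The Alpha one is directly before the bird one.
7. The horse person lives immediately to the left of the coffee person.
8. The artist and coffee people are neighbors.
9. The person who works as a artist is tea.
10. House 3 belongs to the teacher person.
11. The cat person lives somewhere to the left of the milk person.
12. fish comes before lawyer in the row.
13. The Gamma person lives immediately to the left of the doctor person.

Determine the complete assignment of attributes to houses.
Solution:

House | Profession | Team | Drink | Pet
---------------------------------------
  1   | artist | Alpha | tea | horse
  2   | engineer | Beta | coffee | bird
  3   | teacher | Delta | water | fish
  4   | lawyer | Gamma | juice | cat
  5   | doctor | Epsilon | milk | dog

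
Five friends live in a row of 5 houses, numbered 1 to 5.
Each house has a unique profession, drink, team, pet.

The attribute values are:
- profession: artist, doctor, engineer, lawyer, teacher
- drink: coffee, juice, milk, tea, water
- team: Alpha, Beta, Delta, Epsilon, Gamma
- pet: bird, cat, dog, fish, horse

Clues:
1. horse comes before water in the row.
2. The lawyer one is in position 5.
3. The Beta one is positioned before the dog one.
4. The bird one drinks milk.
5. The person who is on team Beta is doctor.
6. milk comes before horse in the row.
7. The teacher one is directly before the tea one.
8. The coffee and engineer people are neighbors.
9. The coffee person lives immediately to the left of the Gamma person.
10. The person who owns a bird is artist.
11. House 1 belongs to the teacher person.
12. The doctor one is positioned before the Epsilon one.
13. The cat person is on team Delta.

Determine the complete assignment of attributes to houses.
Solution:

House | Profession | Drink | Team | Pet
---------------------------------------
  1   | teacher | coffee | Delta | cat
  2   | engineer | tea | Gamma | fish
  3   | artist | milk | Alpha | bird
  4   | doctor | juice | Beta | horse
  5   | lawyer | water | Epsilon | dog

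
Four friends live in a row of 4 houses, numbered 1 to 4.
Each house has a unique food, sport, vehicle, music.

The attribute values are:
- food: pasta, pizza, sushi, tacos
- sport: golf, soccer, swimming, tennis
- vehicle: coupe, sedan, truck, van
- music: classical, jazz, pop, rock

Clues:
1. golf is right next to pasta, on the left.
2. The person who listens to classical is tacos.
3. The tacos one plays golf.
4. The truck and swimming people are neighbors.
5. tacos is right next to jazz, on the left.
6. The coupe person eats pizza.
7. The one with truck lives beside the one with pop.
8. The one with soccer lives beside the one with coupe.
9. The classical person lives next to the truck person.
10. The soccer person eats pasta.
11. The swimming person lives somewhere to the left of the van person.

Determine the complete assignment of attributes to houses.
Solution:

House | Food | Sport | Vehicle | Music
--------------------------------------
  1   | tacos | golf | sedan | classical
  2   | pasta | soccer | truck | jazz
  3   | pizza | swimming | coupe | pop
  4   | sushi | tennis | van | rock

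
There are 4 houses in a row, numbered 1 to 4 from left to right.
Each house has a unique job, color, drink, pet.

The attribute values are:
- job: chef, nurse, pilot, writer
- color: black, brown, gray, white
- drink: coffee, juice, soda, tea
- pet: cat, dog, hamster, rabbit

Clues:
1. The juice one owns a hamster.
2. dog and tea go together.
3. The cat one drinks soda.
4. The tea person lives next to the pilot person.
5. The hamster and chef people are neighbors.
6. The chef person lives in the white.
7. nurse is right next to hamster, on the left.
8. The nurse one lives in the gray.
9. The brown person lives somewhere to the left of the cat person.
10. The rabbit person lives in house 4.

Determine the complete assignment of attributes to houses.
Solution:

House | Job | Color | Drink | Pet
---------------------------------
  1   | nurse | gray | tea | dog
  2   | pilot | brown | juice | hamster
  3   | chef | white | soda | cat
  4   | writer | black | coffee | rabbit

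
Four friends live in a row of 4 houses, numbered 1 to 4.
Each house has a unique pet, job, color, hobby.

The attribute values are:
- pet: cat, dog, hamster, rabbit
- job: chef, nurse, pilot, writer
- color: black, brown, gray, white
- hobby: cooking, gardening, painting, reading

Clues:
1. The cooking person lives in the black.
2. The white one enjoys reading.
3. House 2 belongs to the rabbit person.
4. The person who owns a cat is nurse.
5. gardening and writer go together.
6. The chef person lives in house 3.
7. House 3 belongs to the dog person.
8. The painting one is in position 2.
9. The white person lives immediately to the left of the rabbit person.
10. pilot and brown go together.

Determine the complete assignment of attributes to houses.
Solution:

House | Pet | Job | Color | Hobby
---------------------------------
  1   | cat | nurse | white | reading
  2   | rabbit | pilot | brown | painting
  3   | dog | chef | black | cooking
  4   | hamster | writer | gray | gardening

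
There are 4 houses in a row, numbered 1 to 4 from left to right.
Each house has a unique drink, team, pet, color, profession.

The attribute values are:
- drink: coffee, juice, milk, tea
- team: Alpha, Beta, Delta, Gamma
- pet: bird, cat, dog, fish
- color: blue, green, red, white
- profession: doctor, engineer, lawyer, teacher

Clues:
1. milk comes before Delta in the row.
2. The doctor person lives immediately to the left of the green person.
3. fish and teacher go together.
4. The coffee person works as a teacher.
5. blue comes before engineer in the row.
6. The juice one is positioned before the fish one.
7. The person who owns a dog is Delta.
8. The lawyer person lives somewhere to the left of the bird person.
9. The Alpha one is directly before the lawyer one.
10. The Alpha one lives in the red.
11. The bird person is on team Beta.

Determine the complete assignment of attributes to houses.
Solution:

House | Drink | Team | Pet | Color | Profession
-----------------------------------------------
  1   | milk | Alpha | cat | red | doctor
  2   | juice | Delta | dog | green | lawyer
  3   | coffee | Gamma | fish | blue | teacher
  4   | tea | Beta | bird | white | engineer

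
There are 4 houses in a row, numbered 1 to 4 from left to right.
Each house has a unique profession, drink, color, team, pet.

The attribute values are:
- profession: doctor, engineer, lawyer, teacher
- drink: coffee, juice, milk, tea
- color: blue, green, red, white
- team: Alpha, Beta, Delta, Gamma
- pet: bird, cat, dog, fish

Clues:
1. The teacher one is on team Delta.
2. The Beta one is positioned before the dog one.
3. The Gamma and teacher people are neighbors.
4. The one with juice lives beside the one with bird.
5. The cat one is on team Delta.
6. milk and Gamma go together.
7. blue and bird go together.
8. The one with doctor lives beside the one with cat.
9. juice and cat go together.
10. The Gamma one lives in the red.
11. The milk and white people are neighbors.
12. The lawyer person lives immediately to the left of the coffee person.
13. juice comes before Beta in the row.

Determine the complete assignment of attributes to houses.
Solution:

House | Profession | Drink | Color | Team | Pet
-----------------------------------------------
  1   | doctor | milk | red | Gamma | fish
  2   | teacher | juice | white | Delta | cat
  3   | lawyer | tea | blue | Beta | bird
  4   | engineer | coffee | green | Alpha | dog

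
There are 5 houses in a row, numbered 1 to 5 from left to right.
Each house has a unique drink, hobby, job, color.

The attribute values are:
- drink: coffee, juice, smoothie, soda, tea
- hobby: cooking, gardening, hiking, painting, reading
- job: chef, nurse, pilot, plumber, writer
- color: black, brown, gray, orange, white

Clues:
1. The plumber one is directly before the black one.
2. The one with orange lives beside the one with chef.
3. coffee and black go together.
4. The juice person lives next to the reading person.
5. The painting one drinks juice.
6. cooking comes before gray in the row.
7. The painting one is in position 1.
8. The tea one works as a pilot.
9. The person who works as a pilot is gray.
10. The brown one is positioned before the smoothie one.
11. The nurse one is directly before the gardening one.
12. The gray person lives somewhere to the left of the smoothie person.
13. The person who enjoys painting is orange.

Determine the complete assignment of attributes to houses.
Solution:

House | Drink | Hobby | Job | Color
-----------------------------------
  1   | juice | painting | plumber | orange
  2   | coffee | reading | chef | black
  3   | soda | cooking | nurse | brown
  4   | tea | gardening | pilot | gray
  5   | smoothie | hiking | writer | white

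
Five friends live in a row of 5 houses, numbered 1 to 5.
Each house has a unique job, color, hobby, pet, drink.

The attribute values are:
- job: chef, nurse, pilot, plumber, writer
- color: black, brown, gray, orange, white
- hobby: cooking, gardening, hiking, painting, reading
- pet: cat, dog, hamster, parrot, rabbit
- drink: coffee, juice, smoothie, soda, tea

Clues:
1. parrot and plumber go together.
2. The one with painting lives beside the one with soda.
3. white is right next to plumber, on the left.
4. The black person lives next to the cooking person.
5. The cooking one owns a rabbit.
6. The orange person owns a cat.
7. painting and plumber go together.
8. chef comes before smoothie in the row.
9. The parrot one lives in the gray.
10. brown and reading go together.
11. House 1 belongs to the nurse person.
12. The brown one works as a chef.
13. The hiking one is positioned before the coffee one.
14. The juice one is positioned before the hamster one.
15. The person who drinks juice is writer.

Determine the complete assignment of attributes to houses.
Solution:

House | Job | Color | Hobby | Pet | Drink
-----------------------------------------
  1   | nurse | black | hiking | dog | tea
  2   | writer | white | cooking | rabbit | juice
  3   | plumber | gray | painting | parrot | coffee
  4   | chef | brown | reading | hamster | soda
  5   | pilot | orange | gardening | cat | smoothie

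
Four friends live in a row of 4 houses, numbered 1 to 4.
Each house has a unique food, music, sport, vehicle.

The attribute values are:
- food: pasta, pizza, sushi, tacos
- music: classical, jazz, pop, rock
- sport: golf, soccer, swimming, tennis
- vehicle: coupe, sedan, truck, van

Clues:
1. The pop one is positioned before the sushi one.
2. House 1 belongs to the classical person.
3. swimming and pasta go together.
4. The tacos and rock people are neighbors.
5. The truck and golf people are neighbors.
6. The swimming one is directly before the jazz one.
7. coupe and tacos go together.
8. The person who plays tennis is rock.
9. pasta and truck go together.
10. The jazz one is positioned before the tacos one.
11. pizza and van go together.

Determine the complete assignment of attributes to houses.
Solution:

House | Food | Music | Sport | Vehicle
--------------------------------------
  1   | pasta | classical | swimming | truck
  2   | pizza | jazz | golf | van
  3   | tacos | pop | soccer | coupe
  4   | sushi | rock | tennis | sedan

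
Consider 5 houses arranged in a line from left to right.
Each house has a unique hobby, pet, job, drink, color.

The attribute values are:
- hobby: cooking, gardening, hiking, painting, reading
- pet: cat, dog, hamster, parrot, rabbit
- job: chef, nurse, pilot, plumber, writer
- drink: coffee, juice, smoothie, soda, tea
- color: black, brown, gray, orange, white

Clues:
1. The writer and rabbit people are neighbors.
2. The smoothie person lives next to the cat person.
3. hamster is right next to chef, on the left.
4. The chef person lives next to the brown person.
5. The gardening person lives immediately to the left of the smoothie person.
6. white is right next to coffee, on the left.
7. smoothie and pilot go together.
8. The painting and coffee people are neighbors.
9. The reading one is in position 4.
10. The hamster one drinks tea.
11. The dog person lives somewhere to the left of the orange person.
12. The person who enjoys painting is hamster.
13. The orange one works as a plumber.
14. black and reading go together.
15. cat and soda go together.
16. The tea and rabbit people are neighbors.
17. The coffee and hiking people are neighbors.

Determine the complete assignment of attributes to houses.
Solution:

House | Hobby | Pet | Job | Drink | Color
-----------------------------------------
  1   | painting | hamster | writer | tea | white
  2   | gardening | rabbit | chef | coffee | gray
  3   | hiking | dog | pilot | smoothie | brown
  4   | reading | cat | nurse | soda | black
  5   | cooking | parrot | plumber | juice | orange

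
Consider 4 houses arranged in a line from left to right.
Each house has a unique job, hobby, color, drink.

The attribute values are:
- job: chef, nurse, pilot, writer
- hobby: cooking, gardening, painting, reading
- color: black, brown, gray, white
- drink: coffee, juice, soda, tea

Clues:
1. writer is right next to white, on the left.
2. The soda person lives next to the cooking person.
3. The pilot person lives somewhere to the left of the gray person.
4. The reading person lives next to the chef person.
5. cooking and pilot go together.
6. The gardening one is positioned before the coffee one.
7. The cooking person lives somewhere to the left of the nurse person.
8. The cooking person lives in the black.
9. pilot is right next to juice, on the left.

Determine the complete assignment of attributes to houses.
Solution:

House | Job | Hobby | Color | Drink
-----------------------------------
  1   | writer | reading | brown | tea
  2   | chef | gardening | white | soda
  3   | pilot | cooking | black | coffee
  4   | nurse | painting | gray | juice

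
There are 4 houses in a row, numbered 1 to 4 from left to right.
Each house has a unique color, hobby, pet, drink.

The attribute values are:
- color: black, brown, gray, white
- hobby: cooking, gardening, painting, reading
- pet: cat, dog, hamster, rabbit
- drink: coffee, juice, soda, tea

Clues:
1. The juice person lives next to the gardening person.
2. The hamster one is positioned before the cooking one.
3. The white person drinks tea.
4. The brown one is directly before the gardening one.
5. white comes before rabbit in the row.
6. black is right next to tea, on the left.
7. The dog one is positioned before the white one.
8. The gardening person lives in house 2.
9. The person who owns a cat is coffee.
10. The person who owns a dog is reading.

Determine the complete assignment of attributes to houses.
Solution:

House | Color | Hobby | Pet | Drink
-----------------------------------
  1   | brown | reading | dog | juice
  2   | black | gardening | cat | coffee
  3   | white | painting | hamster | tea
  4   | gray | cooking | rabbit | soda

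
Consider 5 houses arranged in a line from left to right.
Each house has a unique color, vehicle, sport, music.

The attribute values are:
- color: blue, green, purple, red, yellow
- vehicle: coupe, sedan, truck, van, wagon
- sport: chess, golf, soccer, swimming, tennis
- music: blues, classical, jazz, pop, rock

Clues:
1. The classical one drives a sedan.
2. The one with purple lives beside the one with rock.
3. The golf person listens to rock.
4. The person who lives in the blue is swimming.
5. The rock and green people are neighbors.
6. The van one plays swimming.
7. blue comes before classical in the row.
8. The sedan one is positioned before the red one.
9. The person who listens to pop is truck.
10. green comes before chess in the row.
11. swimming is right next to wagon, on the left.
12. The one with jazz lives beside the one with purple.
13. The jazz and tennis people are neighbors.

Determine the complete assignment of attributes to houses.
Solution:

House | Color | Vehicle | Sport | Music
---------------------------------------
  1   | blue | van | swimming | jazz
  2   | purple | wagon | tennis | blues
  3   | yellow | coupe | golf | rock
  4   | green | sedan | soccer | classical
  5   | red | truck | chess | pop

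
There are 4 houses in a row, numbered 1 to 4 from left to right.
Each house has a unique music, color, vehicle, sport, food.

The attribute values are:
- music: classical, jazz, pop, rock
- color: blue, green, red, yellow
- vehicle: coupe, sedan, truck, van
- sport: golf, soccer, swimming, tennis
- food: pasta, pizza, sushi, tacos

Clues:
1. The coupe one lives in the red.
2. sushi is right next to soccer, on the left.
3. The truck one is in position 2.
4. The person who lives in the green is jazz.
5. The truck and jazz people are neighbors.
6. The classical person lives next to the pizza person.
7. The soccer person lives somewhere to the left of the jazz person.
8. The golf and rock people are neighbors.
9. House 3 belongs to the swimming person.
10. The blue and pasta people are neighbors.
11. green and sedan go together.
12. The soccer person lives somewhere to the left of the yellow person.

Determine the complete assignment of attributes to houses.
Solution:

House | Music | Color | Vehicle | Sport | Food
----------------------------------------------
  1   | classical | red | coupe | golf | sushi
  2   | rock | blue | truck | soccer | pizza
  3   | jazz | green | sedan | swimming | pasta
  4   | pop | yellow | van | tennis | tacos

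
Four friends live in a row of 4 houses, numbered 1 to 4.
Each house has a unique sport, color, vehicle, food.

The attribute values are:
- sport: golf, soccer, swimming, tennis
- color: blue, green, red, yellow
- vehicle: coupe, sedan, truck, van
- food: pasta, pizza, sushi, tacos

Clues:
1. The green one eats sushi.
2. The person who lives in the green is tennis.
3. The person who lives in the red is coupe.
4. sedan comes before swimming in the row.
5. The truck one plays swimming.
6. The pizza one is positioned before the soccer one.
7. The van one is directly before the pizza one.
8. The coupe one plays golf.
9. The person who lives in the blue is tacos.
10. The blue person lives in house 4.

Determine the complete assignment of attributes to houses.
Solution:

House | Sport | Color | Vehicle | Food
--------------------------------------
  1   | tennis | green | van | sushi
  2   | golf | red | coupe | pizza
  3   | soccer | yellow | sedan | pasta
  4   | swimming | blue | truck | tacos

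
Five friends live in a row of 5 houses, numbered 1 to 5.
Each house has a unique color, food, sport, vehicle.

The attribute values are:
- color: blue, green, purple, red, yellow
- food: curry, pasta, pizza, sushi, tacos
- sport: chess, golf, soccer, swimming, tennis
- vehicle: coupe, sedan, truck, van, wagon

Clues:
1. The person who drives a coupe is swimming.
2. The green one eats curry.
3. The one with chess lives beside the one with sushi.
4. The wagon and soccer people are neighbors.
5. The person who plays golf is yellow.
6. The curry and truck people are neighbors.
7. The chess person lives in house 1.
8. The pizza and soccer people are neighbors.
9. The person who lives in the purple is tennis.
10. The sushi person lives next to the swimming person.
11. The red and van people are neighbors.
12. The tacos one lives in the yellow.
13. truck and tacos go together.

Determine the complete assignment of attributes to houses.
Solution:

House | Color | Food | Sport | Vehicle
--------------------------------------
  1   | red | pizza | chess | wagon
  2   | blue | sushi | soccer | van
  3   | green | curry | swimming | coupe
  4   | yellow | tacos | golf | truck
  5   | purple | pasta | tennis | sedan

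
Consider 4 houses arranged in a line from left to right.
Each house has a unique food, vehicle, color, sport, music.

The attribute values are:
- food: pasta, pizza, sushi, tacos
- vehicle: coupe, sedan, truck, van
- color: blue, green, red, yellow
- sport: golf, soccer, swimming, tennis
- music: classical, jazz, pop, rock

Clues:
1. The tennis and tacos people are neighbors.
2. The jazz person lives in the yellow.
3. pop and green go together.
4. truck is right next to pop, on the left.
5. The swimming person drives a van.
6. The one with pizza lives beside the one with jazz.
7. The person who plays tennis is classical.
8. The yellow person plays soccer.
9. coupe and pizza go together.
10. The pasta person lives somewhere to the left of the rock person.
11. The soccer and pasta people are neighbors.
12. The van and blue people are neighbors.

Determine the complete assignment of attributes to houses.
Solution:

House | Food | Vehicle | Color | Sport | Music
----------------------------------------------
  1   | pizza | coupe | red | tennis | classical
  2   | tacos | truck | yellow | soccer | jazz
  3   | pasta | van | green | swimming | pop
  4   | sushi | sedan | blue | golf | rock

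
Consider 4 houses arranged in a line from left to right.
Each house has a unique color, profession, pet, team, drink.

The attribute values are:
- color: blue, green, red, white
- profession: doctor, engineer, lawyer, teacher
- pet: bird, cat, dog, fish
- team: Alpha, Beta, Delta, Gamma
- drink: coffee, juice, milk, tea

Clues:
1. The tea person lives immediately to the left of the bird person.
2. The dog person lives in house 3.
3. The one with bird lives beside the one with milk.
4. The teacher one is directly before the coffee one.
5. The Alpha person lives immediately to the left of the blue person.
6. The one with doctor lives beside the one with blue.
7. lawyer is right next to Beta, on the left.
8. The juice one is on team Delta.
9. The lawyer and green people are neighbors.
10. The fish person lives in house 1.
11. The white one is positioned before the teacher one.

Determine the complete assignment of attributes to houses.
Solution:

House | Color | Profession | Pet | Team | Drink
-----------------------------------------------
  1   | white | doctor | fish | Alpha | tea
  2   | blue | lawyer | bird | Delta | juice
  3   | green | teacher | dog | Beta | milk
  4   | red | engineer | cat | Gamma | coffee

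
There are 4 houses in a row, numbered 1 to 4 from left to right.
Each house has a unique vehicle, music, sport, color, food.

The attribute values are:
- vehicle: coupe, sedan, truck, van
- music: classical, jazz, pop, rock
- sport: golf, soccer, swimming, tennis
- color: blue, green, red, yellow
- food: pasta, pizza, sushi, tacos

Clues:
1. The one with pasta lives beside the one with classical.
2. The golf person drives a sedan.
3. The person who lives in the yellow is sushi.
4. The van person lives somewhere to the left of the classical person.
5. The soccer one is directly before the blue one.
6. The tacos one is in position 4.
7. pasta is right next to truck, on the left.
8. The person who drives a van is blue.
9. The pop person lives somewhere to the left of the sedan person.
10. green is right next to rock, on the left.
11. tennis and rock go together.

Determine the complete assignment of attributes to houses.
Solution:

House | Vehicle | Music | Sport | Color | Food
----------------------------------------------
  1   | coupe | pop | soccer | green | pizza
  2   | van | rock | tennis | blue | pasta
  3   | truck | classical | swimming | yellow | sushi
  4   | sedan | jazz | golf | red | tacos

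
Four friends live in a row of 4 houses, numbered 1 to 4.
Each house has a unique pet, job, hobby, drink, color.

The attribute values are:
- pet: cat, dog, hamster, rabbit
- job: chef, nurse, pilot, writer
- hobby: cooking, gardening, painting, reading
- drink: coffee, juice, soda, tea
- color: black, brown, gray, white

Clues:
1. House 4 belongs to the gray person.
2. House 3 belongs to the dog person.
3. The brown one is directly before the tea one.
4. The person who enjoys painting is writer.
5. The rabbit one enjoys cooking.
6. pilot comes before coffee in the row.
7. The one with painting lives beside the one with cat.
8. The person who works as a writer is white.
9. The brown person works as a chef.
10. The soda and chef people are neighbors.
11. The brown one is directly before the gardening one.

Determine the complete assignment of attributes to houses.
Solution:

House | Pet | Job | Hobby | Drink | Color
-----------------------------------------
  1   | hamster | writer | painting | soda | white
  2   | cat | chef | reading | juice | brown
  3   | dog | pilot | gardening | tea | black
  4   | rabbit | nurse | cooking | coffee | gray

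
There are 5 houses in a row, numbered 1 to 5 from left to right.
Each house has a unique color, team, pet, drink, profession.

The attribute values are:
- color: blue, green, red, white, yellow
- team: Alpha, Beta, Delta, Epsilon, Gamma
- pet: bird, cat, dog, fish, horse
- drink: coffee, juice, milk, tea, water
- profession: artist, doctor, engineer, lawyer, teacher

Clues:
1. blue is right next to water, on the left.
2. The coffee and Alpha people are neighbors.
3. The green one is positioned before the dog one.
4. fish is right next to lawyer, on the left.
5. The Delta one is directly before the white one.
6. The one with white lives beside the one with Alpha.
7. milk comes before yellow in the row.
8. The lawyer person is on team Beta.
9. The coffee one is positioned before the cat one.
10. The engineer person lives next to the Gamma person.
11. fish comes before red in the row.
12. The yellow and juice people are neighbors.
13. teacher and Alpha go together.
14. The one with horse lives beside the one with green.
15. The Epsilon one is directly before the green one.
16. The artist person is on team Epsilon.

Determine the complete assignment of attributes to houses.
Solution:

House | Color | Team | Pet | Drink | Profession
-----------------------------------------------
  1   | blue | Epsilon | horse | milk | artist
  2   | green | Delta | bird | water | engineer
  3   | white | Gamma | dog | coffee | doctor
  4   | yellow | Alpha | fish | tea | teacher
  5   | red | Beta | cat | juice | lawyer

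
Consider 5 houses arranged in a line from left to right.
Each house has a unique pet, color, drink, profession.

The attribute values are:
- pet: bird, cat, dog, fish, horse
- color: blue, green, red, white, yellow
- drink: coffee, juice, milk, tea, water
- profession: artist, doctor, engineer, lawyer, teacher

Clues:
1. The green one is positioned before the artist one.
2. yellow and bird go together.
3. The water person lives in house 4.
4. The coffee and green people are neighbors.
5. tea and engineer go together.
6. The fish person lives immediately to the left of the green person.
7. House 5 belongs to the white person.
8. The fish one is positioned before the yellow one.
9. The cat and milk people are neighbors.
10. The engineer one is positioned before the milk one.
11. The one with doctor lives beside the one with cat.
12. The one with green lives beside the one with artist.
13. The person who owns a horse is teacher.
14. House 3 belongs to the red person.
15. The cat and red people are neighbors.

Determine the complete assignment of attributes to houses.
Solution:

House | Pet | Color | Drink | Profession
----------------------------------------
  1   | fish | blue | coffee | doctor
  2   | cat | green | tea | engineer
  3   | dog | red | milk | artist
  4   | bird | yellow | water | lawyer
  5   | horse | white | juice | teacher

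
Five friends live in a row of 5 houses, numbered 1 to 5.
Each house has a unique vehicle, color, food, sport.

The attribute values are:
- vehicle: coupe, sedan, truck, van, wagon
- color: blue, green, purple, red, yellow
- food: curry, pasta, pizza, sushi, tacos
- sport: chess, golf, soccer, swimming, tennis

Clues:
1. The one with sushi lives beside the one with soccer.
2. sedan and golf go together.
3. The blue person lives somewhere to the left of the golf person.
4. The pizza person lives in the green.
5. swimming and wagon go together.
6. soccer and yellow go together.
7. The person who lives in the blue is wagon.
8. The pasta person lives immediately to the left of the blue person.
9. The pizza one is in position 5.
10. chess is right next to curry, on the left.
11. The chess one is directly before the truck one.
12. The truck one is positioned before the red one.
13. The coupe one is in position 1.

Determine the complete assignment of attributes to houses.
Solution:

House | Vehicle | Color | Food | Sport
--------------------------------------
  1   | coupe | purple | sushi | chess
  2   | truck | yellow | curry | soccer
  3   | van | red | pasta | tennis
  4   | wagon | blue | tacos | swimming
  5   | sedan | green | pizza | golf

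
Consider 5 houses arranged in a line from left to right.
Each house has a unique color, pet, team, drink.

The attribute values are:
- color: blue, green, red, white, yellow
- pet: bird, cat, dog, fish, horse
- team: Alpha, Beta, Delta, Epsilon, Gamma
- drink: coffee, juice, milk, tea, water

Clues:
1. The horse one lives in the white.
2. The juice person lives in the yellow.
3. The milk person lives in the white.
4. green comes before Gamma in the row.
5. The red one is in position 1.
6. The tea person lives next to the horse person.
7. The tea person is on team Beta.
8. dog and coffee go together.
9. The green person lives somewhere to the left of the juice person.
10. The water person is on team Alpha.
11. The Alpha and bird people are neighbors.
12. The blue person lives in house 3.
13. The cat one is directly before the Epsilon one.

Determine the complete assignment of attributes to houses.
Solution:

House | Color | Pet | Team | Drink
----------------------------------
  1   | red | cat | Beta | tea
  2   | white | horse | Epsilon | milk
  3   | blue | dog | Delta | coffee
  4   | green | fish | Alpha | water
  5   | yellow | bird | Gamma | juice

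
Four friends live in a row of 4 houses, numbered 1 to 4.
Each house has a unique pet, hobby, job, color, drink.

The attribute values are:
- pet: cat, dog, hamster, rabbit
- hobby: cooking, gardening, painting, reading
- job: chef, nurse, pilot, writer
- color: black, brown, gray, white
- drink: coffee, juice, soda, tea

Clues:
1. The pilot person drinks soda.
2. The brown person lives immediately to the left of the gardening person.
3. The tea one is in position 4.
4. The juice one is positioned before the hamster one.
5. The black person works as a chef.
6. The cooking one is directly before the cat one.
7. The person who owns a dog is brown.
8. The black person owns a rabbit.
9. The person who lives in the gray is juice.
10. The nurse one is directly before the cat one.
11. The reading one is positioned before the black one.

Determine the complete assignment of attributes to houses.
Solution:

House | Pet | Hobby | Job | Color | Drink
-----------------------------------------
  1   | dog | cooking | nurse | brown | coffee
  2   | cat | gardening | writer | gray | juice
  3   | hamster | reading | pilot | white | soda
  4   | rabbit | painting | chef | black | tea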